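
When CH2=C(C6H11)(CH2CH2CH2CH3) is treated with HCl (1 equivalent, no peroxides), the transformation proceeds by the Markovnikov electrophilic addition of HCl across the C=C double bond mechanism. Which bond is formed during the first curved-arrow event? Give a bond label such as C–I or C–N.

C–H

Step 1: Protonation of the alkene by HCl: the π bond acts as the nucleophile and picks up H⁺, giving the more stable (Markovnikov) tertiary carbocation. The H–Cl bond breaks heterolytically, releasing Cl⁻.
The bond formed in this step is the C–H bond.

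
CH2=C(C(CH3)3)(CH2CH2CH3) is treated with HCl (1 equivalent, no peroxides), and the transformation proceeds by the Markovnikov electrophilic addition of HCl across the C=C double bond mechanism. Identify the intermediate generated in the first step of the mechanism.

Step 1: The π electrons of the C=C bond attack a proton of HCl; Markovnikov addition places the new C–H on the less-substituted alkene carbon, so the positive charge ends up on the more-substituted carbon — a tertiary carbocation. The H–Cl bond breaks heterolytically, releasing Cl⁻.
After step 1 the species present is a tertiary carbocation.

tertiary carbocation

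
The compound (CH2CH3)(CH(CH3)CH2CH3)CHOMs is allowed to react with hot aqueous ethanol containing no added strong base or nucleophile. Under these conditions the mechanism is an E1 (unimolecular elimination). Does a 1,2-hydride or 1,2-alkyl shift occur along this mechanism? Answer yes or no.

The first-formed carbocation is secondary.
The adjacent sec-butyl carbon already bears 2 other carbon substituents and has a hydrogen to migrate; after a 1,2-hydride shift from that carbon the positive charge sits on a tertiary centre.
Tertiary is more stable than secondary, so the shift occurs.

yes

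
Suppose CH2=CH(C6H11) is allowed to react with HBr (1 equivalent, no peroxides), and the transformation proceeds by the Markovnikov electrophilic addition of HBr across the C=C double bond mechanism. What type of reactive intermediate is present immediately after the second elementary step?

Step 1: The π electrons of the C=C bond attack a proton of HBr; Markovnikov addition places the new C–H on the less-substituted alkene carbon, so the positive charge ends up on the more-substituted carbon — a secondary carbocation. The H–Br bond breaks heterolytically, releasing Br⁻.
Step 2: Carbocation rearrangement: a 1,2-hydride shift from the adjacent cyclohexyl carbon converts the initially-formed secondary cation into the more stable tertiary cation.
After step 2 the species present is a tertiary carbocation.

tertiary carbocation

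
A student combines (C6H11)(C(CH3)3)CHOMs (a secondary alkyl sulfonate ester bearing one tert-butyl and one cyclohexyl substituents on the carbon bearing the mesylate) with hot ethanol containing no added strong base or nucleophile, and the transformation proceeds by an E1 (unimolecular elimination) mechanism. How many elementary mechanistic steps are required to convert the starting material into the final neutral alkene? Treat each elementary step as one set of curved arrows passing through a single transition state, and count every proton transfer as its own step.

3

Step 1: The C–O bond breaks with both electrons going to the mesylate; MsO⁻ leaves and a secondary carbocation remains.
Step 2: A 1,2-hydride shift from the adjacent cyclohexyl carbon moves the positive charge from the secondary centre to an adjacent carbon, generating a more stable tertiary carbocation.
Step 3: Loss of a β-proton to an ethanol molecule of the solvent: the C–H bonding pair collapses toward the cationic carbon to form the C=C π bond, yielding the alkene.
Total: 3 elementary steps.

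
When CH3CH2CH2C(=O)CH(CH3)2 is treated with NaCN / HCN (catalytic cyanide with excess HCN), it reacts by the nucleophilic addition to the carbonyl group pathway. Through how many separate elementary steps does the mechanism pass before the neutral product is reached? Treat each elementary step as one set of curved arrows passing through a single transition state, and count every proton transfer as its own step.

Step 1: CN⁻ attacks the sp² carbonyl carbon; the C=O π bond breaks and the electrons end up as a lone pair on the alkoxide oxygen of the tetrahedral intermediate.
Step 2: The alkoxide is protonated in situ by undissociated HCN, yielding a cyanohydrin; the CN⁻ so formed carries on the cycle.
Total: 2 elementary steps.

2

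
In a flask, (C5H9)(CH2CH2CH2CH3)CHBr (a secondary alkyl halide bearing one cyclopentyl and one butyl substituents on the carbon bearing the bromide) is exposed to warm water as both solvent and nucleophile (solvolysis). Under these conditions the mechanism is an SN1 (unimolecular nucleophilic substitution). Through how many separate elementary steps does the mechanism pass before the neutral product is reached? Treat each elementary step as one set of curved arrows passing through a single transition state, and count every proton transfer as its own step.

Step 1: Ionisation: the C–Br σ-bond cleaves heterolytically; both bonding electrons depart with Br⁻, leaving a secondary carbocation at the α-carbon.
Step 2: A hydride (H with its bonding pair) migrates from the adjacent cyclopentyl carbon to the cationic centre — a 1,2-hydride shift — upgrading the secondary cation to a tertiary one.
Step 3: H2O donates an oxygen lone pair into the empty p orbital of the cation, giving a protonated alcohol (an oxonium ion).
Step 4: Deprotonation of the oxonium oxygen by solvent water yields the neutral alcohol.
Total: 4 elementary steps.

4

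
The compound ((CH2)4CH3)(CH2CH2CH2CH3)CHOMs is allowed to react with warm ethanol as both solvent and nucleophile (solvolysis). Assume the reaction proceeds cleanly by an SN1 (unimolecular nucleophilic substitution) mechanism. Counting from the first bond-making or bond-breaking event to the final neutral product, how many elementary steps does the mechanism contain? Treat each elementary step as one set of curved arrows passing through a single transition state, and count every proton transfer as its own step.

3

Step 1: Unassisted departure of MsO⁻ (taking the C–O bonding pair) generates a secondary carbocation.
(No 1,2-shift: no single shift to an adjacent carbon would give a more stable cation.)
Step 2: A lone pair on the oxygen of CH3CH2OH attacks the carbocation, forming a new C–O σ-bond and an oxonium ion.
Step 3: A second solvent molecule removes the proton on oxygen, giving the neutral ether product.
Total: 3 elementary steps.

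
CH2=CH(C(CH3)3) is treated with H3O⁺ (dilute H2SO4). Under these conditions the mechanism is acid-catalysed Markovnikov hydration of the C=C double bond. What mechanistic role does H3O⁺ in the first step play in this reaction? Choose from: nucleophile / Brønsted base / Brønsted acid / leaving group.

Step 1: The π electrons of the C=C bond attack a proton of H3O⁺; Markovnikov addition places the new C–H on the less-substituted alkene carbon, so the positive charge ends up on the more-substituted carbon — a secondary carbocation. H2O is released.
H3O⁺ in the first step donates a proton in a proton-transfer step — a Brønsted acid.

Brønsted acid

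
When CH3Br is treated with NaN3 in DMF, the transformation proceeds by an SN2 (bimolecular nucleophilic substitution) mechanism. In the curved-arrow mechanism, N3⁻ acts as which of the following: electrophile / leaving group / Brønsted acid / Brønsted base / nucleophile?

nucleophile

Step 1: N3⁻ attacks the back face of the α-carbon while Br⁻ departs with the C–Br bonding pair — a single concerted displacement through a pentacoordinate transition state.
N3⁻ donates an electron pair to form a new σ-bond to carbon — it is the nucleophile.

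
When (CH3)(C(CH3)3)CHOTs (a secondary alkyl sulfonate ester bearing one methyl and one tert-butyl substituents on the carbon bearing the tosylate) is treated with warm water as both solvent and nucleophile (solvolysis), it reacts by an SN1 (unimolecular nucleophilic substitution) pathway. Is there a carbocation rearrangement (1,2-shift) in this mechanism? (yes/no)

The first-formed carbocation is secondary.
The adjacent tert-butyl carbon has no hydrogen but bears methyl groups; migration of one methyl with its bonding pair (a 1,2-methyl shift) places the charge on a tertiary centre.
Tertiary is more stable than secondary, so the shift occurs.

yes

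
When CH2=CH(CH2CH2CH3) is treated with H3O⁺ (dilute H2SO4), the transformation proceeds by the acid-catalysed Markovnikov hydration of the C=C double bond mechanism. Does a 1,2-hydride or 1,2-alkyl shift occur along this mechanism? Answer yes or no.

The first-formed carbocation is secondary.
No single 1,2-shift to an adjacent carbon would produce a more-substituted cation than the one already present, so no rearrangement occurs.

no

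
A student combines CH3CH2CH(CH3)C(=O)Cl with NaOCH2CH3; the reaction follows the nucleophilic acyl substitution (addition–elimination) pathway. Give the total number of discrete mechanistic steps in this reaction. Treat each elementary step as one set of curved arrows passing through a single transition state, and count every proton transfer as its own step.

2

Step 1: CH3CH2O⁻ adds to the carbonyl carbon; the C=O π electrons shift onto oxygen and a tetrahedral alkoxide intermediate forms.
Step 2: Collapse of the tetrahedral intermediate: the alkoxide oxygen pushes its lone pair back to re-form C=O while Cl⁻ leaves.
Total: 2 elementary steps.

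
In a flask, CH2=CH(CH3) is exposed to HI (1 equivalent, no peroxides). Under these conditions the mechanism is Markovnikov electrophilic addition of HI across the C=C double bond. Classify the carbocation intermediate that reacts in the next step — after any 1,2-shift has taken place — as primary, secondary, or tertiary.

secondary

Step 1: Protonation of the alkene by HI: the π bond acts as the nucleophile and picks up H⁺, giving the more stable (Markovnikov) secondary carbocation. The H–I bond breaks heterolytically, releasing I⁻.
No single 1,2-shift to an adjacent carbon would give a more-substituted cation, so no rearrangement occurs.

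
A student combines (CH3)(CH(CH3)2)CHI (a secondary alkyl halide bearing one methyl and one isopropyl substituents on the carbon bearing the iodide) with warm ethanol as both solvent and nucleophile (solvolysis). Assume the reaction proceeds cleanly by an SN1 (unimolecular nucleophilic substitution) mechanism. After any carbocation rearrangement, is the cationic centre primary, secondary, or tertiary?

Step 1: Rate-determining heterolysis of the C–I bond gives I⁻ and a secondary carbocation.
Step 2: A 1,2-hydride shift from the adjacent isopropyl carbon moves the positive charge from the secondary centre to an adjacent carbon, generating a more stable tertiary carbocation.
The cation rearranges from secondary to tertiary via a 1,2-hydride shift from the adjacent isopropyl carbon; the tertiary cation is what reacts next.

tertiary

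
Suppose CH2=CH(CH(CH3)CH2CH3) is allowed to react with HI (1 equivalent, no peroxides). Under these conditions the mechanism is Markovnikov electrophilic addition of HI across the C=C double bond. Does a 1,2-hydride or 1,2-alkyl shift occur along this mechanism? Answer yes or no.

The first-formed carbocation is secondary.
The adjacent sec-butyl carbon already bears 2 other carbon substituents and has a hydrogen to migrate; after a 1,2-hydride shift from that carbon the positive charge sits on a tertiary centre.
Tertiary is more stable than secondary, so the shift occurs.

yes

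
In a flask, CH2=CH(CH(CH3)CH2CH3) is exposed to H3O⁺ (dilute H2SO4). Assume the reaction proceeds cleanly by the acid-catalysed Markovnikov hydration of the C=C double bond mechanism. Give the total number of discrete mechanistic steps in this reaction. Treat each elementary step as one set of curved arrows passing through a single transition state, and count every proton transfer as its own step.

Step 1: Electrophilic addition begins with the π(C=C) electrons forming a bond to the proton of H3O⁺. Following Markovnikov's rule, the resulting cation is secondary. H2O is released.
Step 2: A hydride (H with its bonding pair) migrates from the adjacent sec-butyl carbon to the cationic centre — a 1,2-hydride shift — upgrading the secondary cation to a tertiary one.
Step 3: Water acts as the nucleophile: an oxygen lone pair bonds to the cationic carbon, giving an oxonium-ion intermediate.
Step 4: H2O removes a proton from the oxonium oxygen, regenerating H3O⁺ and giving the neutral alcohol.
Total: 4 elementary steps.

4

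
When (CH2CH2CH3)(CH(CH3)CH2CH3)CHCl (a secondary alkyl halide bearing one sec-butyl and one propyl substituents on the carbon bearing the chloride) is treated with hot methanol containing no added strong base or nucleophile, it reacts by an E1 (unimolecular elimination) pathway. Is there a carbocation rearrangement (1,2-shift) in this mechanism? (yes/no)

The first-formed carbocation is secondary.
The adjacent sec-butyl carbon already bears 2 other carbon substituents and has a hydrogen to migrate; after a 1,2-hydride shift from that carbon the positive charge sits on a tertiary centre.
Tertiary is more stable than secondary, so the shift occurs.

yes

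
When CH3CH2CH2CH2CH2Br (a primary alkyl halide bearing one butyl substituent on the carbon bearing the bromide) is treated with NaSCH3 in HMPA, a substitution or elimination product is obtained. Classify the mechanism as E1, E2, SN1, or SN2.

SN2

Conditions: a primary substrate with a strong nucleophile in the polar aprotic solvent HMPA.
These conditions are the textbook signature of the SN2 pathway.
An unhindered substrate with a strong nucleophile in a polar aprotic solvent favours one-step backside displacement.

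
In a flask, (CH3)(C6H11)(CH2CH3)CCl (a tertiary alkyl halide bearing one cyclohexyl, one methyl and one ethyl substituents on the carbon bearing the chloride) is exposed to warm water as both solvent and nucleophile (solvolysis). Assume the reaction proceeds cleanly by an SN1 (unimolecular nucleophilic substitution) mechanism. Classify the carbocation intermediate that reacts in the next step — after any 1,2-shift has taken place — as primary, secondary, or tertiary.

tertiary

Step 1: Ionisation: the C–Cl σ-bond cleaves heterolytically; both bonding electrons depart with Cl⁻, leaving a tertiary carbocation at the α-carbon.
No single 1,2-shift to an adjacent carbon would give a more-substituted cation, so no rearrangement occurs.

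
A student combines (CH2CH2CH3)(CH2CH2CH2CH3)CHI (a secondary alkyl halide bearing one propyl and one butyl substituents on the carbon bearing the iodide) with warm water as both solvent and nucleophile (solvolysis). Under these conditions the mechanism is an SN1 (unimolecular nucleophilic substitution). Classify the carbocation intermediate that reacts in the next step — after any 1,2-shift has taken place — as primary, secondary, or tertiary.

Step 1: Rate-determining heterolysis of the C–I bond gives I⁻ and a secondary carbocation.
No single 1,2-shift to an adjacent carbon would give a more-substituted cation, so no rearrangement occurs.

secondary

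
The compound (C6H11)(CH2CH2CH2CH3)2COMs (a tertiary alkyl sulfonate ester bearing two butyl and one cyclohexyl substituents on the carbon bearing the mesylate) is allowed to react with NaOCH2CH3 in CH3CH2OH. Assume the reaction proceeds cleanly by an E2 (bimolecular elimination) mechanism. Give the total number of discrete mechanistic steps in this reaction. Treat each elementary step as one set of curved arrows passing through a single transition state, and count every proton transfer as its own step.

1

Step 1: The strong base CH3CH2O⁻ removes a β-hydrogen; in the same concerted event the electrons of the breaking C–H bond form the new π(C=C) bond and the C–O σ-bond breaks, expelling MsO⁻. Anti-periplanar geometry; one transition state.
Total: 1 elementary step.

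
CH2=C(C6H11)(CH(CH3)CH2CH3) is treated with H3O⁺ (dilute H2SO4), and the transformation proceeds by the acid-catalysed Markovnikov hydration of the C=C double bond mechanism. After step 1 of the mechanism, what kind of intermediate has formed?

tertiary carbocation

Step 1: The π electrons of the C=C bond attack a proton of H3O⁺; Markovnikov addition places the new C–H on the less-substituted alkene carbon, so the positive charge ends up on the more-substituted carbon — a tertiary carbocation. H2O is released.
After step 1 the species present is a tertiary carbocation.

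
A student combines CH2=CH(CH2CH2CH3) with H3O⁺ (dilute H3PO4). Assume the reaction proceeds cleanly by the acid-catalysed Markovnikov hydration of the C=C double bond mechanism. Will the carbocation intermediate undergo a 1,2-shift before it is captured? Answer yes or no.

The first-formed carbocation is secondary.
No single 1,2-shift to an adjacent carbon would produce a more-substituted cation than the one already present, so no rearrangement occurs.

no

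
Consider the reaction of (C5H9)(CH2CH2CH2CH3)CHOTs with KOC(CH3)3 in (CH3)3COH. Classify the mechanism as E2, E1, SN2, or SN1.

E2

Conditions: a strong/bulky base with a secondary substrate bearing a β-hydrogen.
These conditions are the textbook signature of the E2 pathway.
A strong (often hindered) base removes a β-H in concert with loss of the leaving group — bimolecular elimination.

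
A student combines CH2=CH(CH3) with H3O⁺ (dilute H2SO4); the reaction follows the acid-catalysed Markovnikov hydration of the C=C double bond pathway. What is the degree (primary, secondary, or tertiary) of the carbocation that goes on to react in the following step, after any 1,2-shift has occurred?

Step 1: Electrophilic addition begins with the π(C=C) electrons forming a bond to the proton of H3O⁺. Following Markovnikov's rule, the resulting cation is secondary. H2O is released.
No single 1,2-shift to an adjacent carbon would give a more-substituted cation, so no rearrangement occurs.

secondary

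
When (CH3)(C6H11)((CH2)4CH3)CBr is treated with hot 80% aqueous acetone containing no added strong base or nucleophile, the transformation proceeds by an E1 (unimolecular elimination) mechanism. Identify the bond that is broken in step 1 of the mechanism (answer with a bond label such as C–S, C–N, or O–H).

Step 1: The C–Br bond breaks with both electrons going to the bromide; Br⁻ leaves and a tertiary carbocation remains.
The bond broken in this step is the C–Br bond.

C–Br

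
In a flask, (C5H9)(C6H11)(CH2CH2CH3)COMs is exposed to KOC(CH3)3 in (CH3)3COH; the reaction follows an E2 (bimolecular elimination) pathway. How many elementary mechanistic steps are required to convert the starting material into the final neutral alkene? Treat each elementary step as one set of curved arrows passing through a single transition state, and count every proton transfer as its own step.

1

Step 1: Concerted anti-periplanar elimination: (CH3)3CO⁻ abstracts a β-H while MsO⁻ leaves, and the C–H electrons become the new C=C π bond — all in a single transition state.
Total: 1 elementary step.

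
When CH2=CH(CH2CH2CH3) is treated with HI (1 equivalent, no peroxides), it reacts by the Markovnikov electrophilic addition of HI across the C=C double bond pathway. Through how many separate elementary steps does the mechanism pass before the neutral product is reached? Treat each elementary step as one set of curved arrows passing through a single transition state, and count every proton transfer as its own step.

Step 1: The π electrons of the C=C bond attack a proton of HI; Markovnikov addition places the new C–H on the less-substituted alkene carbon, so the positive charge ends up on the more-substituted carbon — a secondary carbocation. The H–I bond breaks heterolytically, releasing I⁻.
(No 1,2-shift: no single shift to an adjacent carbon would give a more stable cation.)
Step 2: The I⁻ anion donates a lone pair to the carbocation, forming the new C–I σ-bond and giving the neutral alkyl halide.
Total: 2 elementary steps.

2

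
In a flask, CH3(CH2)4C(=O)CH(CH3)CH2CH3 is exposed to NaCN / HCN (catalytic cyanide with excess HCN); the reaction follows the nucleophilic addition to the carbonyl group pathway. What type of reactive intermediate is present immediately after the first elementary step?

Step 1: A lone pair / filled orbital on CN⁻ attacks the electrophilic carbonyl carbon; the π(C=O) electrons shift onto oxygen, producing a tetrahedral alkoxide intermediate.
After step 1 the species present is a tetrahedral alkoxide intermediate.

tetrahedral alkoxide intermediate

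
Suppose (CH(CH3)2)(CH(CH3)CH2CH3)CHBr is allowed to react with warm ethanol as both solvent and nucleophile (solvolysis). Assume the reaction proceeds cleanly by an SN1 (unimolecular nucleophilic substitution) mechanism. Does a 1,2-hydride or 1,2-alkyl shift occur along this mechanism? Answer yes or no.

yes

The first-formed carbocation is secondary.
The adjacent isopropyl carbon already bears 2 other carbon substituents and has a hydrogen to migrate; after a 1,2-hydride shift from that carbon the positive charge sits on a tertiary centre.
Tertiary is more stable than secondary, so the shift occurs.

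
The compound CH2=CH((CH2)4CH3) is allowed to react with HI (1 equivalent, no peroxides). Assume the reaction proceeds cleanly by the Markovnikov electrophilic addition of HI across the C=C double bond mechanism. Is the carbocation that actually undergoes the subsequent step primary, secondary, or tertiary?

Step 1: Protonation of the alkene by HI: the π bond acts as the nucleophile and picks up H⁺, giving the more stable (Markovnikov) secondary carbocation. The H–I bond breaks heterolytically, releasing I⁻.
No single 1,2-shift to an adjacent carbon would give a more-substituted cation, so no rearrangement occurs.

secondary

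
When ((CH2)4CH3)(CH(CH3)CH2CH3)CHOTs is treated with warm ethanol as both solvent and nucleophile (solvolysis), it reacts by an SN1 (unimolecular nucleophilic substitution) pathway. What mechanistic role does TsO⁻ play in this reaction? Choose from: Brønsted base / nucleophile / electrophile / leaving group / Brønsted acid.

leaving group

Step 1: The C–O bond breaks with both electrons going to the tosylate; TsO⁻ leaves and a secondary carbocation remains.
TsO⁻ departs with both electrons of the breaking σ-bond — that is the definition of a leaving group.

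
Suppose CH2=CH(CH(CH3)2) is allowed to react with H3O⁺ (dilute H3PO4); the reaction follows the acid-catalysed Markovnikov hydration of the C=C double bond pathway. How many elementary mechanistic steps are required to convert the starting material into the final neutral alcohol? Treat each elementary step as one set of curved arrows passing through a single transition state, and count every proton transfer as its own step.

4

Step 1: Electrophilic addition begins with the π(C=C) electrons forming a bond to the proton of H3O⁺. Following Markovnikov's rule, the resulting cation is secondary. H2O is released.
Step 2: A hydride (H with its bonding pair) migrates from the adjacent isopropyl carbon to the cationic centre — a 1,2-hydride shift — upgrading the secondary cation to a tertiary one.
Step 3: Water acts as the nucleophile: an oxygen lone pair bonds to the cationic carbon, giving an oxonium-ion intermediate.
Step 4: H2O removes a proton from the oxonium oxygen, regenerating H3O⁺ and giving the neutral alcohol.
Total: 4 elementary steps.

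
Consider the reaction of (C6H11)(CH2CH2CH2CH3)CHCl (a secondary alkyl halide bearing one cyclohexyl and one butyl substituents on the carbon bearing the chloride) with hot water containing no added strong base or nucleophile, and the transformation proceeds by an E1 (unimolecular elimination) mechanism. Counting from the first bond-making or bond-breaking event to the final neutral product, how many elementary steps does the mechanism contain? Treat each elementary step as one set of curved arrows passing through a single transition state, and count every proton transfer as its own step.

Step 1: The C–Cl bond breaks with both electrons going to the chloride; Cl⁻ leaves and a secondary carbocation remains.
Step 2: A hydride (H with its bonding pair) migrates from the adjacent cyclohexyl carbon to the cationic centre — a 1,2-hydride shift — upgrading the secondary cation to a tertiary one.
Step 3: Loss of a β-proton to a water molecule of the solvent: the C–H bonding pair collapses toward the cationic carbon to form the C=C π bond, yielding the alkene.
Total: 3 elementary steps.

3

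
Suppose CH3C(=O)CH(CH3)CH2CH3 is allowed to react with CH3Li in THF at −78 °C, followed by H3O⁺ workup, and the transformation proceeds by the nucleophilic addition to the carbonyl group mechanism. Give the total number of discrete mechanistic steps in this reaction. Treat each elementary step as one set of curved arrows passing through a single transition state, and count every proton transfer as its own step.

2

Step 1: Nucleophilic addition: the carbanion-like carbon of CH3Li adds to the carbonyl carbon, pushing the π(C=O) electron pair onto oxygen and giving a tetrahedral alkoxide.
Step 2: Protonation of the alkoxide by H3O⁺ workup furnishes an alcohol.
Total: 2 elementary steps.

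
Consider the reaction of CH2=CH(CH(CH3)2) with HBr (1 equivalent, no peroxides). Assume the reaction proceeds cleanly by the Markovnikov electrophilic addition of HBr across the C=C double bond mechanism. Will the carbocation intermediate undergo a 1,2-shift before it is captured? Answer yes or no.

The first-formed carbocation is secondary.
The adjacent isopropyl carbon already bears 2 other carbon substituents and has a hydrogen to migrate; after a 1,2-hydride shift from that carbon the positive charge sits on a tertiary centre.
Tertiary is more stable than secondary, so the shift occurs.

yes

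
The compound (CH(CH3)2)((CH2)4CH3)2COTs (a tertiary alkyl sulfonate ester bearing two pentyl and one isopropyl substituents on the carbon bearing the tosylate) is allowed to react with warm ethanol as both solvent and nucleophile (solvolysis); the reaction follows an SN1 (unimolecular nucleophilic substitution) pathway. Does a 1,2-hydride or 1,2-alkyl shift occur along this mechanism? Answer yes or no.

The first-formed carbocation is tertiary.
No single 1,2-shift to an adjacent carbon would produce a more-substituted cation than the one already present, so no rearrangement occurs.

no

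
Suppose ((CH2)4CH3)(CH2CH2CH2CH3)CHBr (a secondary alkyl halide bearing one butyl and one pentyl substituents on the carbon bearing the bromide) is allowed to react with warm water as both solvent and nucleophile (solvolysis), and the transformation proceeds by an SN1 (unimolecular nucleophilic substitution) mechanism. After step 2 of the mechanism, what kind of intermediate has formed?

oxonium ion

Step 1: The C–Br bond breaks with both electrons going to the bromide; Br⁻ leaves and a secondary carbocation remains.
Step 2: H2O donates an oxygen lone pair into the empty p orbital of the cation, giving a protonated alcohol (an oxonium ion).
After step 2 the species present is an oxonium ion.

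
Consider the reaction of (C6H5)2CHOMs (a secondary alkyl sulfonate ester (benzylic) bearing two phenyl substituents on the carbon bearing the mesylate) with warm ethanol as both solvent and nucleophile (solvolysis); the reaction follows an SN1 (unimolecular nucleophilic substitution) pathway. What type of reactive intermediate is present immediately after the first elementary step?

secondary carbocation

Step 1: The C–O bond breaks with both electrons going to the mesylate; MsO⁻ leaves and a secondary carbocation remains.
After step 1 the species present is a secondary carbocation.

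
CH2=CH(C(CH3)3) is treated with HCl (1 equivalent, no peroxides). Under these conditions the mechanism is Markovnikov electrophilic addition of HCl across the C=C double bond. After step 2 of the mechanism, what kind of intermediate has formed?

Step 1: Electrophilic addition begins with the π(C=C) electrons forming a bond to the proton of HCl. Following Markovnikov's rule, the resulting cation is secondary. The H–Cl bond breaks heterolytically, releasing Cl⁻.
Step 2: A 1,2-methyl shift from the adjacent tert-butyl carbon moves the positive charge from the secondary centre to an adjacent carbon, generating a more stable tertiary carbocation.
After step 2 the species present is a tertiary carbocation.

tertiary carbocation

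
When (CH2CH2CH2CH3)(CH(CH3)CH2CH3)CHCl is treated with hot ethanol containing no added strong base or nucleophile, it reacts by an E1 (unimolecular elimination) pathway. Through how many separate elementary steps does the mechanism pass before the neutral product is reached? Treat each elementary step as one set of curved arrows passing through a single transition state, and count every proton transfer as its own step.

Step 1: Unassisted departure of Cl⁻ (taking the C–Cl bonding pair) generates a secondary carbocation.
Step 2: A 1,2-hydride shift from the adjacent sec-butyl carbon moves the positive charge from the secondary centre to an adjacent carbon, generating a more stable tertiary carbocation.
Step 3: Loss of a β-proton to an ethanol molecule of the solvent: the C–H bonding pair collapses toward the cationic carbon to form the C=C π bond, yielding the alkene.
Total: 3 elementary steps.

3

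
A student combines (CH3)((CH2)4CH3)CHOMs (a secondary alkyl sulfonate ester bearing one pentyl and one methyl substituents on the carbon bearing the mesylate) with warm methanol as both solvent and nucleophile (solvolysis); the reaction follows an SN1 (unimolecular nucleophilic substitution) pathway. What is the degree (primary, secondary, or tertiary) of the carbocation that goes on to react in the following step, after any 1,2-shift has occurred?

Step 1: The C–O bond breaks with both electrons going to the mesylate; MsO⁻ leaves and a secondary carbocation remains.
No single 1,2-shift to an adjacent carbon would give a more-substituted cation, so no rearrangement occurs.

secondary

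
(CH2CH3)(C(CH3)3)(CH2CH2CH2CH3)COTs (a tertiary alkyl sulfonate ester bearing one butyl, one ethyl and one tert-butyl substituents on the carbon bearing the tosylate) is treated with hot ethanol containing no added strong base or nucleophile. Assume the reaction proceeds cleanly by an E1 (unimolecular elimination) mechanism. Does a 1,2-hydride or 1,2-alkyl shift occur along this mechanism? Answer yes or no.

The first-formed carbocation is tertiary.
No single 1,2-shift to an adjacent carbon would produce a more-substituted cation than the one already present, so no rearrangement occurs.

no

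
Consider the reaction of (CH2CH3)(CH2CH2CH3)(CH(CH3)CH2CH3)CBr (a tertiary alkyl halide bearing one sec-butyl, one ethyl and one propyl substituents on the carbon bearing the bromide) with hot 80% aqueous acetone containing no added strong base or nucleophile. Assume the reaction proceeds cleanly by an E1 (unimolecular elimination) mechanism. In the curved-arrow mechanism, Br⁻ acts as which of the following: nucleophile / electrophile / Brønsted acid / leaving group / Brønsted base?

Step 1: The C–Br bond breaks with both electrons going to the bromide; Br⁻ leaves and a tertiary carbocation remains.
Br⁻ departs with both electrons of the breaking σ-bond — that is the definition of a leaving group.

leaving group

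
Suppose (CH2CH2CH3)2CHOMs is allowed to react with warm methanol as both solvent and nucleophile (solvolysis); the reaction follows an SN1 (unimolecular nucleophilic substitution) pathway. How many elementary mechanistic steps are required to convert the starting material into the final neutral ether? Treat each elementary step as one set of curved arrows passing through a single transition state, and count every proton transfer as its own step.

3

Step 1: The C–O bond breaks with both electrons going to the mesylate; MsO⁻ leaves and a secondary carbocation remains.
(No 1,2-shift: no single shift to an adjacent carbon would give a more stable cation.)
Step 2: A lone pair on the oxygen of CH3OH attacks the carbocation, forming a new C–O σ-bond and an oxonium ion.
Step 3: Proton transfer from the O–H of the oxonium ion to a solvent molecule delivers the neutral ether.
Total: 3 elementary steps.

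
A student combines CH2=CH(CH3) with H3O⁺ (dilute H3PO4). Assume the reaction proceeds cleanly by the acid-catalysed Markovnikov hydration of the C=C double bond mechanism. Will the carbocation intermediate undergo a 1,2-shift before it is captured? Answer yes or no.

no

The first-formed carbocation is secondary.
No single 1,2-shift to an adjacent carbon would produce a more-substituted cation than the one already present, so no rearrangement occurs.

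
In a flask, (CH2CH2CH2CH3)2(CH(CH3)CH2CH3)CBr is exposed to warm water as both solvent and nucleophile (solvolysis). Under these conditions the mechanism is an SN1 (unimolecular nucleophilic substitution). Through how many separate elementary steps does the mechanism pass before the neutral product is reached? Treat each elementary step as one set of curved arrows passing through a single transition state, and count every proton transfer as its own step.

3

Step 1: Unassisted departure of Br⁻ (taking the C–Br bonding pair) generates a tertiary carbocation.
(No 1,2-shift: no single shift to an adjacent carbon would give a more stable cation.)
Step 2: Nucleophilic capture: the oxygen of H2O bonds to the cationic carbon, producing an oxonium-ion intermediate.
Step 3: Deprotonation of the oxonium oxygen by solvent water yields the neutral alcohol.
Total: 3 elementary steps.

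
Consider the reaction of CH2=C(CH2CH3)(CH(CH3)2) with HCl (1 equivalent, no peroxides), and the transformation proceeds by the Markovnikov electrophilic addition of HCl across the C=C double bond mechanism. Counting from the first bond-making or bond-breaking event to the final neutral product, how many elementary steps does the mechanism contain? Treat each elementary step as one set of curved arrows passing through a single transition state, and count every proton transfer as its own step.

2

Step 1: The π electrons of the C=C bond attack a proton of HCl; Markovnikov addition places the new C–H on the less-substituted alkene carbon, so the positive charge ends up on the more-substituted carbon — a tertiary carbocation. The H–Cl bond breaks heterolytically, releasing Cl⁻.
(No 1,2-shift: no single shift to an adjacent carbon would give a more stable cation.)
Step 2: Cl⁻ captures the cation: a lone pair on Cl⁻ fills the empty p orbital, producing the alkyl halide product.
Total: 2 elementary steps.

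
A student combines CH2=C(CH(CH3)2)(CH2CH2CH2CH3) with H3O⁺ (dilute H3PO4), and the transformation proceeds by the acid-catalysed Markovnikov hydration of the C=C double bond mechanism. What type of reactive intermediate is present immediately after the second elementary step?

Step 1: Electrophilic addition begins with the π(C=C) electrons forming a bond to the proton of H3O⁺. Following Markovnikov's rule, the resulting cation is tertiary. H2O is released.
Step 2: A lone pair on the oxygen of H2O attacks the carbocation, forming a C–O bond and an oxonium ion (a protonated alcohol).
After step 2 the species present is an oxonium ion.

oxonium ion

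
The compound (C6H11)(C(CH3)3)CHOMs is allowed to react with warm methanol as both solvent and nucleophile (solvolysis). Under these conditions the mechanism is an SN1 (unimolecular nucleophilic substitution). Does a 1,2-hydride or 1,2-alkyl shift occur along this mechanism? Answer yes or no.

yes

The first-formed carbocation is secondary.
The adjacent cyclohexyl carbon already bears 2 other carbon substituents and has a hydrogen to migrate; after a 1,2-hydride shift from that carbon the positive charge sits on a tertiary centre.
Tertiary is more stable than secondary, so the shift occurs.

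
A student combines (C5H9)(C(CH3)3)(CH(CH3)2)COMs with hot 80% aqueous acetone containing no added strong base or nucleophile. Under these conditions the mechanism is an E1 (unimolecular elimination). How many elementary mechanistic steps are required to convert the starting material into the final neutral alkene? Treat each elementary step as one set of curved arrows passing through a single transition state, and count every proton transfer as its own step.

2

Step 1: Unassisted departure of MsO⁻ (taking the C–O bonding pair) generates a tertiary carbocation.
(No 1,2-shift: no single shift to an adjacent carbon would give a more stable cation.)
Step 2: A weak base (a water molecule from the solvent) removes a proton from a carbon adjacent to the cationic centre; the electrons of that C–H bond become the new π(C=C) bond, giving the alkene.
Total: 2 elementary steps.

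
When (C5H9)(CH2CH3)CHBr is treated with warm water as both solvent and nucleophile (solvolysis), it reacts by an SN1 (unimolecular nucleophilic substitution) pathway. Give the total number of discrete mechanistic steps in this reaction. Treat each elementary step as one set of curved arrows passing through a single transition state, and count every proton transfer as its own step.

4

Step 1: Rate-determining heterolysis of the C–Br bond gives Br⁻ and a secondary carbocation.
Step 2: A 1,2-hydride shift from the adjacent cyclopentyl carbon moves the positive charge from the secondary centre to an adjacent carbon, generating a more stable tertiary carbocation.
Step 3: A lone pair on the oxygen of H2O attacks the carbocation, forming a new C–O σ-bond and an oxonium ion.
Step 4: Proton transfer from the O–H of the oxonium ion to a solvent molecule delivers the neutral alcohol.
Total: 4 elementary steps.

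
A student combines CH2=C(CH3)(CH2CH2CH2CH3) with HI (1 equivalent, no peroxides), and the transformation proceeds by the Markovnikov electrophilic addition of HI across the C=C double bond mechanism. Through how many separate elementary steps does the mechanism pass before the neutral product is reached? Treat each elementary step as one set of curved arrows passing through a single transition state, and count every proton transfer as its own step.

2

Step 1: Electrophilic addition begins with the π(C=C) electrons forming a bond to the proton of HI. Following Markovnikov's rule, the resulting cation is tertiary. The H–I bond breaks heterolytically, releasing I⁻.
(No 1,2-shift: no single shift to an adjacent carbon would give a more stable cation.)
Step 2: I⁻ captures the cation: a lone pair on I⁻ fills the empty p orbital, producing the alkyl halide product.
Total: 2 elementary steps.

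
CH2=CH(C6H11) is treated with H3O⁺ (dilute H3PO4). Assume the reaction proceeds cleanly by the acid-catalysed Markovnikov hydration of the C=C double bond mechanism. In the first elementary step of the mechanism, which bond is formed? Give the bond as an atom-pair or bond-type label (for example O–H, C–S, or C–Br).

C–H

Step 1: The π electrons of the C=C bond attack a proton of H3O⁺; Markovnikov addition places the new C–H on the less-substituted alkene carbon, so the positive charge ends up on the more-substituted carbon — a secondary carbocation. H2O is released.
The bond formed in this step is the C–H bond.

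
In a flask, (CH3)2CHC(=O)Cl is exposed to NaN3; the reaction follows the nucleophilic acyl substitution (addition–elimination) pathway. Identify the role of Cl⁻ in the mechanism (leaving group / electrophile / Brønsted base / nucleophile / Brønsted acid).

leaving group

Step 2: Collapse of the tetrahedral intermediate: the alkoxide oxygen pushes its lone pair back to re-form C=O while Cl⁻ leaves.
Cl⁻ departs with both electrons of the breaking σ-bond — that is the definition of a leaving group.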